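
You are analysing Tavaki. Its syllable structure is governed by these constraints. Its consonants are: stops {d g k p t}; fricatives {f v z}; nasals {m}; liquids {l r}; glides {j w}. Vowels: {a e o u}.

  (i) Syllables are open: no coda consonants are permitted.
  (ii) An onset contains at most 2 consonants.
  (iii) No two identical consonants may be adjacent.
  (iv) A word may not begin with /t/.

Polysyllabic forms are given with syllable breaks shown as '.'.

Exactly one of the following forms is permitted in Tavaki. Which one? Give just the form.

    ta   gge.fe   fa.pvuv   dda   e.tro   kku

ta — violates constraint (iv): word begins with /t/ → not permitted
gge.fe — violates constraint (iii): adjacent identical consonants /gg/ → not permitted
fa.pvuv — violates constraint (i): syllable 2 coda /v/ has 1 consonant (> 0) → not permitted
dda — violates constraint (iii): adjacent identical consonants /dd/ → not permitted
e.tro — σ1 onset /∅/, coda /∅/ ok; σ2 onset /tr/ (2C), coda /∅/ ok → permitted
kku — violates constraint (iii): adjacent identical consonants /kk/ → not permitted

e.tro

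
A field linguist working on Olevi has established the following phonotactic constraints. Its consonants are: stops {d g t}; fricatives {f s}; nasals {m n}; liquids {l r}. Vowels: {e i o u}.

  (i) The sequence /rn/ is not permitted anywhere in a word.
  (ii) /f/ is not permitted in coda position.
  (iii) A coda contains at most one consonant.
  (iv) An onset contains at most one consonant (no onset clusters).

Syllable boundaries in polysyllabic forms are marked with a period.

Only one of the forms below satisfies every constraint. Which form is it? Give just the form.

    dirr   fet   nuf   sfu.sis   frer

dirr — violates constraint (iii): syllable 1 coda /rr/ has 2 consonants (> 1) → phonotactically illegal
fet — σ1 onset /f/, coda /t/ ok → phonotactically legal
nuf — violates constraint (ii): syllable 1 coda contains /f/ → phonotactically illegal
sfu.sis — violates constraint (iv): syllable 1 onset /sf/ has 2 consonants (> 1) → phonotactically illegal
frer — violates constraint (iv): syllable 1 onset /fr/ has 2 consonants (> 1) → phonotactically illegal

fet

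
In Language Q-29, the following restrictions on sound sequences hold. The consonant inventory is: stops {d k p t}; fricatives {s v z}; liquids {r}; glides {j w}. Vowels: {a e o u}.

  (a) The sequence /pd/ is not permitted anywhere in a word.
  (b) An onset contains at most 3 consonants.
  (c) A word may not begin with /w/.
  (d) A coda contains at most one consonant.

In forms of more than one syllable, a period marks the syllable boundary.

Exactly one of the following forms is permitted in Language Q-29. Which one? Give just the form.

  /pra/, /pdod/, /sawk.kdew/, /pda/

/pra/ — σ1 onset /pr/ (2C), coda /∅/ ok → permitted
/pdod/ — violates constraint (a): contains banned sequence /pd/ → not permitted
/sawk.kdew/ — violates constraint (d): syllable 1 coda /wk/ has 2 consonants (> 1) → not permitted
/pda/ — violates constraint (a): contains banned sequence /pd/ → not permitted

/pra/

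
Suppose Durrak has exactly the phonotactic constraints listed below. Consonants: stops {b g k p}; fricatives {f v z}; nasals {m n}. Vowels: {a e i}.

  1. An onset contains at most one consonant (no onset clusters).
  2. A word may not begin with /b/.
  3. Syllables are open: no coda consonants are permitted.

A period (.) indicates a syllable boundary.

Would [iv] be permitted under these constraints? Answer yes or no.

[iv] — violates constraint 3: syllable 1 coda /v/ has 1 consonant (> 0) → not permitted

no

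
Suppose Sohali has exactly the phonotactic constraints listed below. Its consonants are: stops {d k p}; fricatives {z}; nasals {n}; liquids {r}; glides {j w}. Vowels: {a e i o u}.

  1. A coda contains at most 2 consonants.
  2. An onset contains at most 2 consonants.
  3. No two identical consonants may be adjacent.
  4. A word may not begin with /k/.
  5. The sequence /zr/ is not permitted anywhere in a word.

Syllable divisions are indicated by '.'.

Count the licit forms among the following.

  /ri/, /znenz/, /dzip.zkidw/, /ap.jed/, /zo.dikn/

5

/ri/ — σ1 onset /r/, coda /∅/ ok → licit
/znenz/ — σ1 onset /zn/ (2C), coda /nz/ (2C) ok → licit
/dzip.zkidw/ — σ1 onset /dz/ (2C), coda /p/ ok; σ2 onset /zk/ (2C), coda /dw/ (2C) ok → licit
/ap.jed/ — σ1 onset /∅/, coda /p/ ok; σ2 onset /j/, coda /d/ ok → licit
/zo.dikn/ — σ1 onset /z/, coda /∅/ ok; σ2 onset /d/, coda /kn/ (2C) ok → licit
Licit: /ri/, /znenz/, /dzip.zkidw/, /ap.jed/, /zo.dikn/ → 5.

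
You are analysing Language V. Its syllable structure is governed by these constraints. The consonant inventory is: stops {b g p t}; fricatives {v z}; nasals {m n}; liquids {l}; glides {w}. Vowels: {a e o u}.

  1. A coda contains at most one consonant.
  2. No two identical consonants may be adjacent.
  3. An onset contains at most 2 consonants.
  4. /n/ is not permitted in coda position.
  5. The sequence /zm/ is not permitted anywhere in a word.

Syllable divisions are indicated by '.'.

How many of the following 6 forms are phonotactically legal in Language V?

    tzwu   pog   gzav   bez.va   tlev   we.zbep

tzwu — violates constraint 3: syllable 1 onset /tzw/ has 3 consonants (> 2) → phonotactically illegal
pog — σ1 onset /p/, coda /g/ ok → phonotactically legal
gzav — σ1 onset /gz/ (2C), coda /v/ ok → phonotactically legal
bez.va — σ1 onset /b/, coda /z/ ok; σ2 onset /v/, coda /∅/ ok → phonotactically legal
tlev — σ1 onset /tl/ (2C), coda /v/ ok → phonotactically legal
we.zbep — σ1 onset /w/, coda /∅/ ok; σ2 onset /zb/ (2C), coda /p/ ok → phonotactically legal
Phonotactically legal: pog, gzav, bez.va, tlev, we.zbep → 5.

5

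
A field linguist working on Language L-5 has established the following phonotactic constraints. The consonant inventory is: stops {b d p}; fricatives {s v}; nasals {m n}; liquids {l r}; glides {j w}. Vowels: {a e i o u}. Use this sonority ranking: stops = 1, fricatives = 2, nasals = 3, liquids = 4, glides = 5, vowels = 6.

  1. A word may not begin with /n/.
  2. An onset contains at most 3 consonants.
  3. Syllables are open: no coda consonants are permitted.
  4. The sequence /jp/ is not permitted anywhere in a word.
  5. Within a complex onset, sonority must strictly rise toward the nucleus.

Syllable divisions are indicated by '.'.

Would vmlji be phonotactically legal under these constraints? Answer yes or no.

vmlji — violates constraint 2: syllable 1 onset /vmlj/ has 4 consonants (> 3) → phonotactically illegal

no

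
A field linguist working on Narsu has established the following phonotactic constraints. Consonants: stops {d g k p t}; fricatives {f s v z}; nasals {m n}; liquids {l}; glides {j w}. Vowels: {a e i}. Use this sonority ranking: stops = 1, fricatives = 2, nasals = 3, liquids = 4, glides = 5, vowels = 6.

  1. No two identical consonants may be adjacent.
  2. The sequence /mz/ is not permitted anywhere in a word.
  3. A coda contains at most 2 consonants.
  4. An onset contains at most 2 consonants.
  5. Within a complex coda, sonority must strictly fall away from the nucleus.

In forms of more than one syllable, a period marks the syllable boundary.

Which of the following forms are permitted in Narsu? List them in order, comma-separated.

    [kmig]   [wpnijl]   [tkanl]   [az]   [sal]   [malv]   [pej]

[kmig], [az], [sal], [malv], [pej]

[kmig] — σ1 onset /km/ (2C), coda /g/ ok → permitted
[wpnijl] — violates constraint 4: syllable 1 onset /wpn/ has 3 consonants (> 2) → not permitted
[tkanl] — violates constraint 5: syllable 1 coda /nl/: /n/ (nasal, 3) → /l/ (liquid, 4) does not fall → not permitted
[az] — σ1 onset /∅/, coda /z/ ok → permitted
[sal] — σ1 onset /s/, coda /l/ ok → permitted
[malv] — σ1 onset /m/, coda /lv/ (4→2 falls) ok → permitted
[pej] — σ1 onset /p/, coda /j/ ok → permitted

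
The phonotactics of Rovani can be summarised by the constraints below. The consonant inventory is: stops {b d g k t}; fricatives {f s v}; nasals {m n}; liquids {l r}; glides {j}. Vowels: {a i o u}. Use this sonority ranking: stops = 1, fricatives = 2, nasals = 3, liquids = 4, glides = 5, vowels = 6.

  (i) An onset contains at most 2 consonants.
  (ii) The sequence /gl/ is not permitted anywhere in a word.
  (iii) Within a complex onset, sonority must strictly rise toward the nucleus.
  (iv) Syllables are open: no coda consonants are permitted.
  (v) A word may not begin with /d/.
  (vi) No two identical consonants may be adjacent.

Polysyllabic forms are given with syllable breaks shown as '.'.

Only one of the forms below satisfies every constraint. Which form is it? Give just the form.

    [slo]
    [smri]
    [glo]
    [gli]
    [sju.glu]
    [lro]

[slo]

[slo] — σ1 onset /sl/ (2→4 rises), coda /∅/ ok → permitted
[smri] — violates constraint (i): syllable 1 onset /smr/ has 3 consonants (> 2) → not permitted
[glo] — violates constraint (ii): contains banned sequence /gl/ → not permitted
[gli] — violates constraint (ii): contains banned sequence /gl/ → not permitted
[sju.glu] — violates constraint (ii): contains banned sequence /gl/ → not permitted
[lro] — violates constraint (iii): syllable 1 onset /lr/: /l/ (liquid, 4) → /r/ (liquid, 4) does not rise → not permitted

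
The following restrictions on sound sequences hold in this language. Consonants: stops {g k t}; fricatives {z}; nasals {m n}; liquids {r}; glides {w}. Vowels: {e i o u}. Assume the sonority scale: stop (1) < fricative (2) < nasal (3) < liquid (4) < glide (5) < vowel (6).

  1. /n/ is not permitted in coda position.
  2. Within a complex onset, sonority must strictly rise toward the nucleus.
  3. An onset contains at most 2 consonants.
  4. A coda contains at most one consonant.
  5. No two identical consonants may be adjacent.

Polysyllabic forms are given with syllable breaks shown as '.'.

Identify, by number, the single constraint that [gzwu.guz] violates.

[gzwu.guz]: syllable 1 onset /gzw/ has 3 consonants (> 2).
This is a violation of constraint 3: "An onset contains at most 2 consonants."
The remaining constraints (1, 2, 4, 5) are satisfied.

3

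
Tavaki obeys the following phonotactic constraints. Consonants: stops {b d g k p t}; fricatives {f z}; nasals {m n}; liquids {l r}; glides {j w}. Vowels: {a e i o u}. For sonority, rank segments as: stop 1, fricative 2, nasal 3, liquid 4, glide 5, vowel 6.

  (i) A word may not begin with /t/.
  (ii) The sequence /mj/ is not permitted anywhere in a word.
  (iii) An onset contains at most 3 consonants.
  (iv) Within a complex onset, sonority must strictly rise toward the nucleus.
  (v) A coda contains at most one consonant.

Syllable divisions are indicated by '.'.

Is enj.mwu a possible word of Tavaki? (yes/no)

enj.mwu — violates constraint (v): syllable 1 coda /nj/ has 2 consonants (> 1) → illicit

no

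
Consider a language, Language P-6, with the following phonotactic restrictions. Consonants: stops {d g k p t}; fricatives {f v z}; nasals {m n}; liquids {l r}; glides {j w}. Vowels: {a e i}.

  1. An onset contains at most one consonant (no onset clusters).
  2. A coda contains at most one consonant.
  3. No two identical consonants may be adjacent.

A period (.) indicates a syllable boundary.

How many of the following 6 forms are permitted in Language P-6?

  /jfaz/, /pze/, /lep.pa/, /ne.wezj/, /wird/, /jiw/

1

/jfaz/ — violates constraint 1: syllable 1 onset /jf/ has 2 consonants (> 1) → not permitted
/pze/ — violates constraint 1: syllable 1 onset /pz/ has 2 consonants (> 1) → not permitted
/lep.pa/ — violates constraint 3: adjacent identical consonants /pp/ → not permitted
/ne.wezj/ — violates constraint 2: syllable 2 coda /zj/ has 2 consonants (> 1) → not permitted
/wird/ — violates constraint 2: syllable 1 coda /rd/ has 2 consonants (> 1) → not permitted
/jiw/ — σ1 onset /j/, coda /w/ ok → permitted
Permitted: /jiw/ → 1.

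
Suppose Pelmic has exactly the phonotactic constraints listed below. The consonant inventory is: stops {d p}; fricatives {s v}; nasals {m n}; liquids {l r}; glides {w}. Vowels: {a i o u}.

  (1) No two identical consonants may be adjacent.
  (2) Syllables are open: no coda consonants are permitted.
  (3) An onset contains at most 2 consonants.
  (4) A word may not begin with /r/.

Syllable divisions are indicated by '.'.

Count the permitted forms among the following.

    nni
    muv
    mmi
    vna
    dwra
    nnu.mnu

nni — violates constraint 1: adjacent identical consonants /nn/ → not permitted
muv — violates constraint 2: syllable 1 coda /v/ has 1 consonant (> 0) → not permitted
mmi — violates constraint 1: adjacent identical consonants /mm/ → not permitted
vna — σ1 onset /vn/ (2C), coda /∅/ ok → permitted
dwra — violates constraint 3: syllable 1 onset /dwr/ has 3 consonants (> 2) → not permitted
nnu.mnu — violates constraint 1: adjacent identical consonants /nn/ → not permitted
Permitted: vna → 1.

1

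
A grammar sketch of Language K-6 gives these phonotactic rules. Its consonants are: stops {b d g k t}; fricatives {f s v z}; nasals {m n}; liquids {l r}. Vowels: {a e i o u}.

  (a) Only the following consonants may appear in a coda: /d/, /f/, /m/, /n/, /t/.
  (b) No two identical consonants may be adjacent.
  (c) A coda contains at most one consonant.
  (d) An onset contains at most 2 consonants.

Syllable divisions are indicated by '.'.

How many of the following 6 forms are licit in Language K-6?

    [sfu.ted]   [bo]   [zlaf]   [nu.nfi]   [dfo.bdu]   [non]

6

[sfu.ted] — σ1 onset /sf/ (2C), coda /∅/ ok; σ2 onset /t/, coda /d/ ok → licit
[bo] — σ1 onset /b/, coda /∅/ ok → licit
[zlaf] — σ1 onset /zl/ (2C), coda /f/ ok → licit
[nu.nfi] — σ1 onset /n/, coda /∅/ ok; σ2 onset /nf/ (2C), coda /∅/ ok → licit
[dfo.bdu] — σ1 onset /df/ (2C), coda /∅/ ok; σ2 onset /bd/ (2C), coda /∅/ ok → licit
[non] — σ1 onset /n/, coda /n/ ok → licit
Licit: [sfu.ted], [bo], [zlaf], [nu.nfi], [dfo.bdu], [non] → 6.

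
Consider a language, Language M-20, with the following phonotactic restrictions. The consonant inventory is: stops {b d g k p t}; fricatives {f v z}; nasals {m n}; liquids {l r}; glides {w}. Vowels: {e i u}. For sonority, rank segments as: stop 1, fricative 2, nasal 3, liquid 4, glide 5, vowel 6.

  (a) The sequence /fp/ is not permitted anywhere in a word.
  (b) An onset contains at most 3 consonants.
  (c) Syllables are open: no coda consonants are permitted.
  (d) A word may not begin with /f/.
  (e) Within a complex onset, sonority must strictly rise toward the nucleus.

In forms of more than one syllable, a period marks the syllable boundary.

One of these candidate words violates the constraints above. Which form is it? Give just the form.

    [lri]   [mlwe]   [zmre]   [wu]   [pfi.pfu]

[lri]

[lri] — violates constraint (e): syllable 1 onset /lr/: /l/ (liquid, 4) → /r/ (liquid, 4) does not rise → phonotactically illegal
[mlwe] — σ1 onset /mlw/ (3→4→5 rises), coda /∅/ ok → phonotactically legal
[zmre] — σ1 onset /zmr/ (2→3→4 rises), coda /∅/ ok → phonotactically legal
[wu] — σ1 onset /w/, coda /∅/ ok → phonotactically legal
[pfi.pfu] — σ1 onset /pf/ (1→2 rises), coda /∅/ ok; σ2 onset /pf/ (1→2 rises), coda /∅/ ok → phonotactically legal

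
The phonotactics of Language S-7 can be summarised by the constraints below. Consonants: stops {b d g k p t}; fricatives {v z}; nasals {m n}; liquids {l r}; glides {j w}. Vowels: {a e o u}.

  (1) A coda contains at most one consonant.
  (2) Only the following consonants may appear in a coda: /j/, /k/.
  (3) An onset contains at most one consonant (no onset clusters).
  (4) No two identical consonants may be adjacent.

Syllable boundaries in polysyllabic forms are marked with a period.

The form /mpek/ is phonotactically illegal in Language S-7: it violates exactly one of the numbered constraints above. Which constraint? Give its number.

/mpek/: syllable 1 onset /mp/ has 2 consonants (> 1).
This is a violation of constraint 3: "An onset contains at most one consonant (no onset clusters)."
The remaining constraints (1, 2, 4) are satisfied.

3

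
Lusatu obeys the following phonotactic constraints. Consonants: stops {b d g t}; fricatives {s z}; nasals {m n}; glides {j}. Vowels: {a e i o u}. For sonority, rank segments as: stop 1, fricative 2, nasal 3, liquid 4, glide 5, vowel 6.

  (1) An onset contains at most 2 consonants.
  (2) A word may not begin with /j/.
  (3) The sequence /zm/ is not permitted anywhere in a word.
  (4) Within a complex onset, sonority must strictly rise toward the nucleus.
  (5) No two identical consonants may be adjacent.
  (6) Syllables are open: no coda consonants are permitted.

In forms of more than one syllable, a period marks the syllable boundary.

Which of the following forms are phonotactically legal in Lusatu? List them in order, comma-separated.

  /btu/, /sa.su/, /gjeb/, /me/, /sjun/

/btu/ — violates constraint 4: syllable 1 onset /bt/: /b/ (stop, 1) → /t/ (stop, 1) does not rise → phonotactically illegal
/sa.su/ — σ1 onset /s/, coda /∅/ ok; σ2 onset /s/, coda /∅/ ok → phonotactically legal
/gjeb/ — violates constraint 6: syllable 1 coda /b/ has 1 consonant (> 0) → phonotactically illegal
/me/ — σ1 onset /m/, coda /∅/ ok → phonotactically legal
/sjun/ — violates constraint 6: syllable 1 coda /n/ has 1 consonant (> 0) → phonotactically illegal

/sa.su/, /me/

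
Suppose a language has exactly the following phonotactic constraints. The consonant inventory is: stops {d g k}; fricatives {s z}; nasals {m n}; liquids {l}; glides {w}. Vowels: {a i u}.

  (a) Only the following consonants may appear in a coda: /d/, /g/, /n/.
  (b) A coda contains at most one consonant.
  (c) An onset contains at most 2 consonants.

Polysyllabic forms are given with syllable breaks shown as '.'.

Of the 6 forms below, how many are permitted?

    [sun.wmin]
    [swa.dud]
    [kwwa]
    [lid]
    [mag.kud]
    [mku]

5

[sun.wmin] — σ1 onset /s/, coda /n/ ok; σ2 onset /wm/ (2C), coda /n/ ok → permitted
[swa.dud] — σ1 onset /sw/ (2C), coda /∅/ ok; σ2 onset /d/, coda /d/ ok → permitted
[kwwa] — violates constraint (c): syllable 1 onset /kww/ has 3 consonants (> 2) → not permitted
[lid] — σ1 onset /l/, coda /d/ ok → permitted
[mag.kud] — σ1 onset /m/, coda /g/ ok; σ2 onset /k/, coda /d/ ok → permitted
[mku] — σ1 onset /mk/ (2C), coda /∅/ ok → permitted
Permitted: [sun.wmin], [swa.dud], [lid], [mag.kud], [mku] → 5.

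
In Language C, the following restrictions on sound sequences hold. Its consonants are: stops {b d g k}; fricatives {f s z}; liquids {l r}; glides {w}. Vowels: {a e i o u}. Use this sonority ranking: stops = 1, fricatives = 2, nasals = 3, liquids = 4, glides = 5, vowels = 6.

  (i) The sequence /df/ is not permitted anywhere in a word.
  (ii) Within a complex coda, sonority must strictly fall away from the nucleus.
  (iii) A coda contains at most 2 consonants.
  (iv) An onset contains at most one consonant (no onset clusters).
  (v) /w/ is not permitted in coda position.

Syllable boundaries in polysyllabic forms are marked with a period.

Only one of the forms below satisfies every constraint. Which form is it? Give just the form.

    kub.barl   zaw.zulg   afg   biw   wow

afg

kub.barl — violates constraint (ii): syllable 2 coda /rl/: /r/ (liquid, 4) → /l/ (liquid, 4) does not fall → illicit
zaw.zulg — violates constraint (v): syllable 1 coda contains /w/ → illicit
afg — σ1 onset /∅/, coda /fg/ (2→1 falls) ok → licit
biw — violates constraint (v): syllable 1 coda contains /w/ → illicit
wow — violates constraint (v): syllable 1 coda contains /w/ → illicit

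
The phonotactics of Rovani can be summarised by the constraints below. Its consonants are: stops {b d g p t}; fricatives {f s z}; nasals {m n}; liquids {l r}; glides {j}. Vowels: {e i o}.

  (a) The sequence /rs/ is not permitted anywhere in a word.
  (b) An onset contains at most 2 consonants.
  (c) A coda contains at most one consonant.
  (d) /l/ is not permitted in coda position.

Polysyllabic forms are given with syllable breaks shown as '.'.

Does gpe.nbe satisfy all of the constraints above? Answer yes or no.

gpe.nbe — σ1 onset /gp/ (2C), coda /∅/ ok; σ2 onset /nb/ (2C), coda /∅/ ok → licit

yes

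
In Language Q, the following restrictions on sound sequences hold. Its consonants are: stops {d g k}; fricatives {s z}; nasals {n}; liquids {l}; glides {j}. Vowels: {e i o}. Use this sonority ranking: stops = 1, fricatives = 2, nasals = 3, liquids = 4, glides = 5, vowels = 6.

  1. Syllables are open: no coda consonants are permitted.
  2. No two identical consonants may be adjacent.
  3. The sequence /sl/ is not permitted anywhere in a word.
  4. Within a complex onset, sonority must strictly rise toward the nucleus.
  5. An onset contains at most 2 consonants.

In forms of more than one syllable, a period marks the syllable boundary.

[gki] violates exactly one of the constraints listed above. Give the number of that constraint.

4

[gki]: syllable 1 onset /gk/: /g/ (stop, 1) → /k/ (stop, 1) does not rise.
This is a violation of constraint 4: "Within a complex onset, sonority must strictly rise toward the nucleus."
The remaining constraints (1, 2, 3, 5) are satisfied.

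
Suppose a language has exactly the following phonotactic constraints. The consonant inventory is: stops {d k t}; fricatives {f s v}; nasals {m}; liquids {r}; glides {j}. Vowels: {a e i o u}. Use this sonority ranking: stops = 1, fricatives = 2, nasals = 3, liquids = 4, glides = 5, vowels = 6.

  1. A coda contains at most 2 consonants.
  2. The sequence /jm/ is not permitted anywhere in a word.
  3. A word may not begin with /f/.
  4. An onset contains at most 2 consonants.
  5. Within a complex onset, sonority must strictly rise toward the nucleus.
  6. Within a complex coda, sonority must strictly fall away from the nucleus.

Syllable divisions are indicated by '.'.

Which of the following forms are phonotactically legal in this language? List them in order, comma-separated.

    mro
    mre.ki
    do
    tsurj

mro — σ1 onset /mr/ (3→4 rises), coda /∅/ ok → phonotactically legal
mre.ki — σ1 onset /mr/ (3→4 rises), coda /∅/ ok; σ2 onset /k/, coda /∅/ ok → phonotactically legal
do — σ1 onset /d/, coda /∅/ ok → phonotactically legal
tsurj — violates constraint 6: syllable 1 coda /rj/: /r/ (liquid, 4) → /j/ (glide, 5) does not fall → phonotactically illegal

mro, mre.ki, do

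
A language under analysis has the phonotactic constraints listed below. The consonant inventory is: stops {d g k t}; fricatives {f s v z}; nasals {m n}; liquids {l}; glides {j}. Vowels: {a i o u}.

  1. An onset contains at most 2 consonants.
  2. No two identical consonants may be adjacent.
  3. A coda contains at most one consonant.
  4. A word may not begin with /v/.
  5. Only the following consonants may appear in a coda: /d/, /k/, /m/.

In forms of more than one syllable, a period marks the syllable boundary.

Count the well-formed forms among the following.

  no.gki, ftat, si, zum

3

no.gki — σ1 onset /n/, coda /∅/ ok; σ2 onset /gk/ (2C), coda /∅/ ok → well-formed
ftat — violates constraint 5: syllable 1 coda contains /t/, which is not a licensed coda consonant → ill-formed
si — σ1 onset /s/, coda /∅/ ok → well-formed
zum — σ1 onset /z/, coda /m/ ok → well-formed
Well-formed: no.gki, si, zum → 3.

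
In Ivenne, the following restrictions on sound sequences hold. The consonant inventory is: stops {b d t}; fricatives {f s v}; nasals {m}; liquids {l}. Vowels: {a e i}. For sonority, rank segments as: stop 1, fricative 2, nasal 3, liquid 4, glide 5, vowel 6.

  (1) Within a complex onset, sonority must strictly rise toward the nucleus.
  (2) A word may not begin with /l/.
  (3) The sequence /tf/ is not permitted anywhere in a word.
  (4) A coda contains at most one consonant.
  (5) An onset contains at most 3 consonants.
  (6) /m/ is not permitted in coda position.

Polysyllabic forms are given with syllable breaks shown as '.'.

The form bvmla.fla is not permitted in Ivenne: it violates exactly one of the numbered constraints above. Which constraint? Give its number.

5

bvmla.fla: syllable 1 onset /bvml/ has 4 consonants (> 3).
This is a violation of constraint 5: "An onset contains at most 3 consonants."
The remaining constraints (1, 2, 3, 4, 6) are satisfied.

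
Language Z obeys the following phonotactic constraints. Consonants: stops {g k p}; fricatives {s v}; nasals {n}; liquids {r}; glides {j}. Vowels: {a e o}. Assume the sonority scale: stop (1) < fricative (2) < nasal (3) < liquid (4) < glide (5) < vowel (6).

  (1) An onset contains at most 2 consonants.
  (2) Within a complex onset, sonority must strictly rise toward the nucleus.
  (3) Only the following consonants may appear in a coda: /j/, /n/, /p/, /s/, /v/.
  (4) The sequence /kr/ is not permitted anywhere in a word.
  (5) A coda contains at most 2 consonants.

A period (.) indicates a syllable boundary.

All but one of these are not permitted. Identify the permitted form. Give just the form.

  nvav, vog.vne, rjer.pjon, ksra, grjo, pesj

pesj

nvav — violates constraint 2: syllable 1 onset /nv/: /n/ (nasal, 3) → /v/ (fricative, 2) does not rise → not permitted
vog.vne — violates constraint 3: syllable 1 coda contains /g/, which is not a licensed coda consonant → not permitted
rjer.pjon — violates constraint 3: syllable 1 coda contains /r/, which is not a licensed coda consonant → not permitted
ksra — violates constraint 1: syllable 1 onset /ksr/ has 3 consonants (> 2) → not permitted
grjo — violates constraint 1: syllable 1 onset /grj/ has 3 consonants (> 2) → not permitted
pesj — σ1 onset /p/, coda /sj/ (2C) ok → permitted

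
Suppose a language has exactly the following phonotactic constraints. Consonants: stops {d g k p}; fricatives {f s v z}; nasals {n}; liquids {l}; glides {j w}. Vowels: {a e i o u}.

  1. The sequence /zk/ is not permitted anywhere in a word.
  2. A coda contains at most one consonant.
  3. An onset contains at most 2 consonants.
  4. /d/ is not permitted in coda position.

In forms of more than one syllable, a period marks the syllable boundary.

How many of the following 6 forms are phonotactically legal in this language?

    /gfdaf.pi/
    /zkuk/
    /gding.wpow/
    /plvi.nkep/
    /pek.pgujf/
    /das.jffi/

0

/gfdaf.pi/ — violates constraint 3: syllable 1 onset /gfd/ has 3 consonants (> 2) → phonotactically illegal
/zkuk/ — violates constraint 1: contains banned sequence /zk/ → phonotactically illegal
/gding.wpow/ — violates constraint 2: syllable 1 coda /ng/ has 2 consonants (> 1) → phonotactically illegal
/plvi.nkep/ — violates constraint 3: syllable 1 onset /plv/ has 3 consonants (> 2) → phonotactically illegal
/pek.pgujf/ — violates constraint 2: syllable 2 coda /jf/ has 2 consonants (> 1) → phonotactically illegal
/das.jffi/ — violates constraint 3: syllable 2 onset /jff/ has 3 consonants (> 2) → phonotactically illegal
No form is phonotactically legal → 0.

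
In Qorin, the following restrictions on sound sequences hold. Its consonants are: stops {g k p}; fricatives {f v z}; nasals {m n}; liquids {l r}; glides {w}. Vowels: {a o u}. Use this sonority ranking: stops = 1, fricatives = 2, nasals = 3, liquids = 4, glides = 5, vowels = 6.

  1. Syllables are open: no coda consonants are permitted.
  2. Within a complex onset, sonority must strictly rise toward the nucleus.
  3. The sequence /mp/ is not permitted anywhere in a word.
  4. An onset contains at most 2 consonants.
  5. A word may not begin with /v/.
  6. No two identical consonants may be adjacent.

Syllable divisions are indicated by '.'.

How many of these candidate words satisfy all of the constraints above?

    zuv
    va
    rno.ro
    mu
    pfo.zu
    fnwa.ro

2

zuv — violates constraint 1: syllable 1 coda /v/ has 1 consonant (> 0) → phonotactically illegal
va — violates constraint 5: word begins with /v/ → phonotactically illegal
rno.ro — violates constraint 2: syllable 1 onset /rn/: /r/ (liquid, 4) → /n/ (nasal, 3) does not rise → phonotactically illegal
mu — σ1 onset /m/, coda /∅/ ok → phonotactically legal
pfo.zu — σ1 onset /pf/ (1→2 rises), coda /∅/ ok; σ2 onset /z/, coda /∅/ ok → phonotactically legal
fnwa.ro — violates constraint 4: syllable 1 onset /fnw/ has 3 consonants (> 2) → phonotactically illegal
Phonotactically legal: mu, pfo.zu → 2.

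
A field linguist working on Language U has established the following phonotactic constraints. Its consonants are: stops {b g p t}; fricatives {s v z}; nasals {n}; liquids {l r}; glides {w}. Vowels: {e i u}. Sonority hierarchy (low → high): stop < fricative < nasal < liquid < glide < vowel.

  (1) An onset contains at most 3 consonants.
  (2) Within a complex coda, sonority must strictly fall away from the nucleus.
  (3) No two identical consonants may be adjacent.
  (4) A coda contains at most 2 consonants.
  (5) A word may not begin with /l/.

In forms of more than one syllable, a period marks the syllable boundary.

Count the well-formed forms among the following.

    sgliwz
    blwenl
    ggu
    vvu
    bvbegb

1

sgliwz — σ1 onset /sgl/ (3C), coda /wz/ (5→2 falls) ok → well-formed
blwenl — violates constraint 2: syllable 1 coda /nl/: /n/ (nasal, 3) → /l/ (liquid, 4) does not fall → ill-formed
ggu — violates constraint 3: adjacent identical consonants /gg/ → ill-formed
vvu — violates constraint 3: adjacent identical consonants /vv/ → ill-formed
bvbegb — violates constraint 2: syllable 1 coda /gb/: /g/ (stop, 1) → /b/ (stop, 1) does not fall → ill-formed
Well-formed: sgliwz → 1.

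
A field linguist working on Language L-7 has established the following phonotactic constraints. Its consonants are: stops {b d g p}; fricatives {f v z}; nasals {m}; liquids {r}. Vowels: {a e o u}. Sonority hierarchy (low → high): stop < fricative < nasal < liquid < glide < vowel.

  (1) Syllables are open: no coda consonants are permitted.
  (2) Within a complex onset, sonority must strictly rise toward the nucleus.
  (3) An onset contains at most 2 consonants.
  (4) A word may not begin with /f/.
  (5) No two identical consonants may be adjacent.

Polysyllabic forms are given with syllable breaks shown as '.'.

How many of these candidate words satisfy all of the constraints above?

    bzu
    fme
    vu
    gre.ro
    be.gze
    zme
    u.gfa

6

bzu — σ1 onset /bz/ (1→2 rises), coda /∅/ ok → permitted
fme — violates constraint 4: word begins with /f/ → not permitted
vu — σ1 onset /v/, coda /∅/ ok → permitted
gre.ro — σ1 onset /gr/ (1→4 rises), coda /∅/ ok; σ2 onset /r/, coda /∅/ ok → permitted
be.gze — σ1 onset /b/, coda /∅/ ok; σ2 onset /gz/ (1→2 rises), coda /∅/ ok → permitted
zme — σ1 onset /zm/ (2→3 rises), coda /∅/ ok → permitted
u.gfa — σ1 onset /∅/, coda /∅/ ok; σ2 onset /gf/ (1→2 rises), coda /∅/ ok → permitted
Permitted: bzu, vu, gre.ro, be.gze, zme, u.gfa → 6.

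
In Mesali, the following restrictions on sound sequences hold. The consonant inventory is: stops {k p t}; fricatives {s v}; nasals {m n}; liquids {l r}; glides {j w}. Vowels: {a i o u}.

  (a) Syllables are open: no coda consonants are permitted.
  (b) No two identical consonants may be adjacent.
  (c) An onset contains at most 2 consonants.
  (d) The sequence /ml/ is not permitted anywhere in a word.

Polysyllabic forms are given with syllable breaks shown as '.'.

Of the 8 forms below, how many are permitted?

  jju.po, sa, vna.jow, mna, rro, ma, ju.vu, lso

jju.po — violates constraint (b): adjacent identical consonants /jj/ → not permitted
sa — σ1 onset /s/, coda /∅/ ok → permitted
vna.jow — violates constraint (a): syllable 2 coda /w/ has 1 consonant (> 0) → not permitted
mna — σ1 onset /mn/ (2C), coda /∅/ ok → permitted
rro — violates constraint (b): adjacent identical consonants /rr/ → not permitted
ma — σ1 onset /m/, coda /∅/ ok → permitted
ju.vu — σ1 onset /j/, coda /∅/ ok; σ2 onset /v/, coda /∅/ ok → permitted
lso — σ1 onset /ls/ (2C), coda /∅/ ok → permitted
Permitted: sa, mna, ma, ju.vu, lso → 5.

5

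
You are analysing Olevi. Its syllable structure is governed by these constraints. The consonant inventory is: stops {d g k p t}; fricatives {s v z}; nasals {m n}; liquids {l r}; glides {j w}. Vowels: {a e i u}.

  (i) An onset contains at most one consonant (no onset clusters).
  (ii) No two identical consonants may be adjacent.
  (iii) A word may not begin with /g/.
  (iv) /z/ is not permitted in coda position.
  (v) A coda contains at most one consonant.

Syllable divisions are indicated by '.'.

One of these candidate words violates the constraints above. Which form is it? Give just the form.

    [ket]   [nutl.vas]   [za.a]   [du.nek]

[ket] — σ1 onset /k/, coda /t/ ok → permitted
[nutl.vas] — violates constraint (v): syllable 1 coda /tl/ has 2 consonants (> 1) → not permitted
[za.a] — σ1 onset /z/, coda /∅/ ok; σ2 onset /∅/, coda /∅/ ok → permitted
[du.nek] — σ1 onset /d/, coda /∅/ ok; σ2 onset /n/, coda /k/ ok → permitted

[nutl.vas]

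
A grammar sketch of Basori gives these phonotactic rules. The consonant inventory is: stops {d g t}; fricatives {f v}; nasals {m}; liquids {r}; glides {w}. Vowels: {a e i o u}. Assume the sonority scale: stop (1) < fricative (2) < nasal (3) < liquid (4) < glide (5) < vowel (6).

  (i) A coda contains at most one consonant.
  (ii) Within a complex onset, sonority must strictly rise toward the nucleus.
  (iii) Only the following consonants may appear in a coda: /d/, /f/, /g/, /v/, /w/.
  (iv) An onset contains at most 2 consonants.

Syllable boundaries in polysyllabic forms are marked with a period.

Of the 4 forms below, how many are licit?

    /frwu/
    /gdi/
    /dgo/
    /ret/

0

/frwu/ — violates constraint (iv): syllable 1 onset /frw/ has 3 consonants (> 2) → illicit
/gdi/ — violates constraint (ii): syllable 1 onset /gd/: /g/ (stop, 1) → /d/ (stop, 1) does not rise → illicit
/dgo/ — violates constraint (ii): syllable 1 onset /dg/: /d/ (stop, 1) → /g/ (stop, 1) does not rise → illicit
/ret/ — violates constraint (iii): syllable 1 coda contains /t/, which is not a licensed coda consonant → illicit
No form is licit → 0.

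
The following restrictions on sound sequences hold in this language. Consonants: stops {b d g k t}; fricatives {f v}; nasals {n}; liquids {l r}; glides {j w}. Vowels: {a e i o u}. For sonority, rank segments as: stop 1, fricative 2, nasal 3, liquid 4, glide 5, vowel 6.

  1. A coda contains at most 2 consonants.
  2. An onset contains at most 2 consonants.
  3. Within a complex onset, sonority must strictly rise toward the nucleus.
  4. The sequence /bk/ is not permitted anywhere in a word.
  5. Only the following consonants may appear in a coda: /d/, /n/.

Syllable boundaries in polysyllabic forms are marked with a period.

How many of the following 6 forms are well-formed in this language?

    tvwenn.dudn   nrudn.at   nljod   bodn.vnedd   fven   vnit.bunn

tvwenn.dudn — violates constraint 2: syllable 1 onset /tvw/ has 3 consonants (> 2) → ill-formed
nrudn.at — violates constraint 5: syllable 2 coda contains /t/, which is not a licensed coda consonant → ill-formed
nljod — violates constraint 2: syllable 1 onset /nlj/ has 3 consonants (> 2) → ill-formed
bodn.vnedd — σ1 onset /b/, coda /dn/ (2C) ok; σ2 onset /vn/ (2→3 rises), coda /dd/ (2C) ok → well-formed
fven — violates constraint 3: syllable 1 onset /fv/: /f/ (fricative, 2) → /v/ (fricative, 2) does not rise → ill-formed
vnit.bunn — violates constraint 5: syllable 1 coda contains /t/, which is not a licensed coda consonant → ill-formed
Well-formed: bodn.vnedd → 1.

1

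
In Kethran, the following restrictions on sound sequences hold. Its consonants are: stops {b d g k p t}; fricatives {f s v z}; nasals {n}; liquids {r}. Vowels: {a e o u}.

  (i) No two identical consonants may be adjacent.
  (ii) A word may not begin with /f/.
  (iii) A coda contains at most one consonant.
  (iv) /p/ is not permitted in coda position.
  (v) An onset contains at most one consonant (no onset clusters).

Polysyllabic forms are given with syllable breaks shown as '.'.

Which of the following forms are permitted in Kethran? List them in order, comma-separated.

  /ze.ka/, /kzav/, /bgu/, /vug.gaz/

/ze.ka/ — σ1 onset /z/, coda /∅/ ok; σ2 onset /k/, coda /∅/ ok → permitted
/kzav/ — violates constraint (v): syllable 1 onset /kz/ has 2 consonants (> 1) → not permitted
/bgu/ — violates constraint (v): syllable 1 onset /bg/ has 2 consonants (> 1) → not permitted
/vug.gaz/ — violates constraint (i): adjacent identical consonants /gg/ → not permitted

/ze.ka/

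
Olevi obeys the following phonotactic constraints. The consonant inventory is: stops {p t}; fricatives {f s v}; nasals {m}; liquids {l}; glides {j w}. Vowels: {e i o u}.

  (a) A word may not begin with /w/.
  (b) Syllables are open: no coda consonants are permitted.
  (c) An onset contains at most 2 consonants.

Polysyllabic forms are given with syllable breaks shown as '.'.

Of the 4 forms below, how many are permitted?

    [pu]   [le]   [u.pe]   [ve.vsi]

4

[pu] — σ1 onset /p/, coda /∅/ ok → permitted
[le] — σ1 onset /l/, coda /∅/ ok → permitted
[u.pe] — σ1 onset /∅/, coda /∅/ ok; σ2 onset /p/, coda /∅/ ok → permitted
[ve.vsi] — σ1 onset /v/, coda /∅/ ok; σ2 onset /vs/ (2C), coda /∅/ ok → permitted
Permitted: [pu], [le], [u.pe], [ve.vsi] → 4.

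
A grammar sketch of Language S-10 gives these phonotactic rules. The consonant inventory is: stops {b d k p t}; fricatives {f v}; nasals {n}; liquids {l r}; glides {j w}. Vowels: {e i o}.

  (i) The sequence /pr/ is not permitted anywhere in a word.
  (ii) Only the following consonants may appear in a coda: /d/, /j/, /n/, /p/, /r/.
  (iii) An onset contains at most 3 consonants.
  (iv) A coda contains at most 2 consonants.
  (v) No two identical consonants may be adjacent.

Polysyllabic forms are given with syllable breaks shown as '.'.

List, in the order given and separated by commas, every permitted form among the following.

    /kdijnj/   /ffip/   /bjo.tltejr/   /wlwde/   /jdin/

/bjo.tltejr/, /jdin/

/kdijnj/ — violates constraint (iv): syllable 1 coda /jnj/ has 3 consonants (> 2) → not permitted
/ffip/ — violates constraint (v): adjacent identical consonants /ff/ → not permitted
/bjo.tltejr/ — σ1 onset /bj/ (2C), coda /∅/ ok; σ2 onset /tlt/ (3C), coda /jr/ (2C) ok → permitted
/wlwde/ — violates constraint (iii): syllable 1 onset /wlwd/ has 4 consonants (> 3) → not permitted
/jdin/ — σ1 onset /jd/ (2C), coda /n/ ok → permitted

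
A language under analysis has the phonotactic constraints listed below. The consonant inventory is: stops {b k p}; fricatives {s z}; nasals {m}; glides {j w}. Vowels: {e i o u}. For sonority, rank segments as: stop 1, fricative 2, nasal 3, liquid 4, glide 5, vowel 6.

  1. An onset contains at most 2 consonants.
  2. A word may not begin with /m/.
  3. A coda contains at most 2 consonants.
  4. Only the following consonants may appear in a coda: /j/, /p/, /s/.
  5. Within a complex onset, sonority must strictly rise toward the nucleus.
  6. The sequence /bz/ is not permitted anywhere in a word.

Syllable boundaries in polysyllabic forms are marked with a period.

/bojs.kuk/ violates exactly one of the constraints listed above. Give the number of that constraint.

/bojs.kuk/: syllable 2 coda contains /k/, which is not a licensed coda consonant.
This is a violation of constraint 4: "Only the following consonants may appear in a coda: /j/, /p/, /s/."
The remaining constraints (1, 2, 3, 5, 6) are satisfied.

4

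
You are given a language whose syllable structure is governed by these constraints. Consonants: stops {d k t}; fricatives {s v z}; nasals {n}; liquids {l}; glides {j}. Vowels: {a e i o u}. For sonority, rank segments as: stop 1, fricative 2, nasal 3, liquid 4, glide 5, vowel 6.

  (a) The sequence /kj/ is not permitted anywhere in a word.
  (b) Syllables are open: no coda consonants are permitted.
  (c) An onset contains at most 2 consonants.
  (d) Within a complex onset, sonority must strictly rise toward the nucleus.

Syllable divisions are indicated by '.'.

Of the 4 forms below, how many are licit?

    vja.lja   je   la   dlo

vja.lja — σ1 onset /vj/ (2→5 rises), coda /∅/ ok; σ2 onset /lj/ (4→5 rises), coda /∅/ ok → licit
je — σ1 onset /j/, coda /∅/ ok → licit
la — σ1 onset /l/, coda /∅/ ok → licit
dlo — σ1 onset /dl/ (1→4 rises), coda /∅/ ok → licit
Licit: vja.lja, je, la, dlo → 4.

4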